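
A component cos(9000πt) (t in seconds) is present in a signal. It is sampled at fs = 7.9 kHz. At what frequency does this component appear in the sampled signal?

3.4 kHz

ω = 9000π rad/s → f = ω/(2π) = 4500 Hz = 4.5 kHz.
4.5 kHz > fs/2 = 3.95 kHz, folds to fs − 4.5 kHz = 3.4 kHz.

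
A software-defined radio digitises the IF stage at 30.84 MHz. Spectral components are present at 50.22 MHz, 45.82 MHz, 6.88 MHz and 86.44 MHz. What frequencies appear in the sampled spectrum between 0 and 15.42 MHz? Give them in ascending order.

6.08 MHz, 6.88 MHz, 11.46 MHz, 14.98 MHz

fs/2 = 15.42 MHz.
50.22 MHz mod fs = 19.38 MHz.
19.38 MHz > fs/2 = 15.42 MHz, folds to fs − 19.38 MHz = 11.46 MHz.
45.82 MHz mod fs = 14.98 MHz.
14.98 MHz ≤ fs/2 = 15.42 MHz, appears at 14.98 MHz.
6.88 MHz ≤ fs/2 = 15.42 MHz, passes unchanged.
86.44 MHz mod fs = 24.76 MHz.
24.76 MHz > fs/2 = 15.42 MHz, folds to fs − 24.76 MHz = 6.08 MHz.
Distinct values: {6.08 MHz, 6.88 MHz, 11.46 MHz, 14.98 MHz}.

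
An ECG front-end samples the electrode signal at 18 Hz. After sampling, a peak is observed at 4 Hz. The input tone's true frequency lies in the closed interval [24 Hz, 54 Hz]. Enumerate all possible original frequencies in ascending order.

32 Hz, 40 Hz, 50 Hz

Frequencies that alias to 4 Hz are k·fs ± 4 Hz for integer k ≥ 0.
k=0: 4 Hz.
k=1: 14 Hz, 22 Hz.
k=2: 32 Hz, 40 Hz.
k=3: 50 Hz, 58 Hz.
k=4: 68 Hz, 76 Hz.
Within [24 Hz, 54 Hz]: 32 Hz, 40 Hz, 50 Hz.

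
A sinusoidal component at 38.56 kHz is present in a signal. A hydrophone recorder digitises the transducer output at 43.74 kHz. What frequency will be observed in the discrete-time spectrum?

5.18 kHz

38.56 kHz > fs/2 = 21.87 kHz, folds to fs − 38.56 kHz = 5.18 kHz.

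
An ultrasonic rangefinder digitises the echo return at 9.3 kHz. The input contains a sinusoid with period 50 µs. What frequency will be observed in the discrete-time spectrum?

1.4 kHz

T = 50 µs → f = 1/T = 20 kHz.
20 kHz mod fs = 1.4 kHz.
1.4 kHz ≤ fs/2 = 4.65 kHz, appears at 1.4 kHz.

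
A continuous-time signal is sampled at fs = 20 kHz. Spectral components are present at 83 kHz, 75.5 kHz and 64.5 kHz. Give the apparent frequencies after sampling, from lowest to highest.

3 kHz, 4.5 kHz

fs/2 = 10 kHz.
83 kHz mod fs = 3 kHz.
3 kHz ≤ fs/2 = 10 kHz, appears at 3 kHz.
75.5 kHz mod fs = 15.5 kHz.
15.5 kHz > fs/2 = 10 kHz, folds to fs − 15.5 kHz = 4.5 kHz.
64.5 kHz mod fs = 4.5 kHz.
4.5 kHz ≤ fs/2 = 10 kHz, appears at 4.5 kHz.
Distinct values: {3 kHz, 4.5 kHz}.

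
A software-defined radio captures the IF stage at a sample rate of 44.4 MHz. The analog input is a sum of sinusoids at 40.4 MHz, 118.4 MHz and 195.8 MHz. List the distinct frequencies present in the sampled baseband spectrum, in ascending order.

4 MHz, 14.8 MHz, 18.2 MHz

fs/2 = 22.2 MHz.
40.4 MHz > fs/2 = 22.2 MHz, folds to fs − 40.4 MHz = 4 MHz.
118.4 MHz mod fs = 29.6 MHz.
29.6 MHz > fs/2 = 22.2 MHz, folds to fs − 29.6 MHz = 14.8 MHz.
195.8 MHz mod fs = 18.2 MHz.
18.2 MHz ≤ fs/2 = 22.2 MHz, appears at 18.2 MHz.
Distinct values: {4 MHz, 14.8 MHz, 18.2 MHz}.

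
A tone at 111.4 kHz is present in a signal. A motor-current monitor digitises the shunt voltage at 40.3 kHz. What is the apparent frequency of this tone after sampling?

9.5 kHz

111.4 kHz mod fs = 30.8 kHz.
30.8 kHz > fs/2 = 20.15 kHz, folds to fs − 30.8 kHz = 9.5 kHz.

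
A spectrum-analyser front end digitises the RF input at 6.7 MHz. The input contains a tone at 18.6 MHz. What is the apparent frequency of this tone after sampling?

18.6 MHz mod fs = 5.2 MHz.
5.2 MHz > fs/2 = 3.35 MHz, folds to fs − 5.2 MHz = 1.5 MHz.

1.5 MHz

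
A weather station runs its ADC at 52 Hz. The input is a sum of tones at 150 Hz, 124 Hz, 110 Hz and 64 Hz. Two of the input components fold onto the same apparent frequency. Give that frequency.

6 Hz

fs/2 = 26 Hz.
150 Hz mod fs = 46 Hz.
46 Hz > fs/2 = 26 Hz, folds to fs − 46 Hz = 6 Hz.
124 Hz mod fs = 20 Hz.
20 Hz ≤ fs/2 = 26 Hz, appears at 20 Hz.
110 Hz mod fs = 6 Hz.
6 Hz ≤ fs/2 = 26 Hz, appears at 6 Hz.
64 Hz mod fs = 12 Hz.
12 Hz ≤ fs/2 = 26 Hz, appears at 12 Hz.
110 Hz and 150 Hz both map to 6 Hz.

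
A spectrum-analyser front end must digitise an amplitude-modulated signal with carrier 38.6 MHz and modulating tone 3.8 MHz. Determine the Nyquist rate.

84.8 MHz

AM sidebands sit at fc ± fm = 34.8 MHz and 42.4 MHz.
Highest-frequency component: 42.4 MHz.
Nyquist rate = 2 × 42.4 MHz = 84.8 MHz.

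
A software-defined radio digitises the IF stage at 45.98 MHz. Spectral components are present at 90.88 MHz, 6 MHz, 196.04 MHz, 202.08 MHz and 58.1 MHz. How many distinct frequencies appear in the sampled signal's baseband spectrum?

fs/2 = 22.99 MHz.
90.88 MHz mod fs = 44.9 MHz.
44.9 MHz > fs/2 = 22.99 MHz, folds to fs − 44.9 MHz = 1.08 MHz.
6 MHz ≤ fs/2 = 22.99 MHz, passes unchanged.
196.04 MHz mod fs = 12.12 MHz.
12.12 MHz ≤ fs/2 = 22.99 MHz, appears at 12.12 MHz.
202.08 MHz mod fs = 18.16 MHz.
18.16 MHz ≤ fs/2 = 22.99 MHz, appears at 18.16 MHz.
58.1 MHz mod fs = 12.12 MHz.
12.12 MHz ≤ fs/2 = 22.99 MHz, appears at 12.12 MHz.
Distinct values: {1.08 MHz, 6 MHz, 12.12 MHz, 18.16 MHz} → 4.

4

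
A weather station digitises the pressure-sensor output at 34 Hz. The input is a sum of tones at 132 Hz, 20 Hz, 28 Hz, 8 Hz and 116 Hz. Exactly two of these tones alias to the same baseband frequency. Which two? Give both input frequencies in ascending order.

20 Hz, 116 Hz

fs/2 = 17 Hz.
132 Hz mod fs = 30 Hz.
30 Hz > fs/2 = 17 Hz, folds to fs − 30 Hz = 4 Hz.
20 Hz > fs/2 = 17 Hz, folds to fs − 20 Hz = 14 Hz.
28 Hz > fs/2 = 17 Hz, folds to fs − 28 Hz = 6 Hz.
8 Hz ≤ fs/2 = 17 Hz, passes unchanged.
116 Hz mod fs = 14 Hz.
14 Hz ≤ fs/2 = 17 Hz, appears at 14 Hz.
20 Hz and 116 Hz both map to 14 Hz.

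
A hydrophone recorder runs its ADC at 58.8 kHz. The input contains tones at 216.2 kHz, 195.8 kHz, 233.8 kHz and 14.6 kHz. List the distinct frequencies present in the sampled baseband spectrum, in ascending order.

1.4 kHz, 14.6 kHz, 19 kHz, 19.4 kHz

fs/2 = 29.4 kHz.
216.2 kHz mod fs = 39.8 kHz.
39.8 kHz > fs/2 = 29.4 kHz, folds to fs − 39.8 kHz = 19 kHz.
195.8 kHz mod fs = 19.4 kHz.
19.4 kHz ≤ fs/2 = 29.4 kHz, appears at 19.4 kHz.
233.8 kHz mod fs = 57.4 kHz.
57.4 kHz > fs/2 = 29.4 kHz, folds to fs − 57.4 kHz = 1.4 kHz.
14.6 kHz ≤ fs/2 = 29.4 kHz, passes unchanged.
Distinct values: {1.4 kHz, 14.6 kHz, 19 kHz, 19.4 kHz}.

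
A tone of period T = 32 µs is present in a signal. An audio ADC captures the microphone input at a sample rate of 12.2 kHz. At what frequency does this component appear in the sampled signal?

5.35 kHz

T = 32 µs → f = 1/T = 31.25 kHz.
31.25 kHz mod fs = 6.85 kHz.
6.85 kHz > fs/2 = 6.1 kHz, folds to fs − 6.85 kHz = 5.35 kHz.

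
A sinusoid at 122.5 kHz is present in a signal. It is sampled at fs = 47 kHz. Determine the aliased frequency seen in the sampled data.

122.5 kHz mod fs = 28.5 kHz.
28.5 kHz > fs/2 = 23.5 kHz, folds to fs − 28.5 kHz = 18.5 kHz.

18.5 kHz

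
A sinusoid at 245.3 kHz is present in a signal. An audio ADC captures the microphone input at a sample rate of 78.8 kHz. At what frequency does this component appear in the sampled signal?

8.9 kHz

245.3 kHz mod fs = 8.9 kHz.
8.9 kHz ≤ fs/2 = 39.4 kHz, appears at 8.9 kHz.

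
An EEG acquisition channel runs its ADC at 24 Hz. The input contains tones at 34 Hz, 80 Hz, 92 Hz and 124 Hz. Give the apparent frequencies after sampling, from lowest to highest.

fs/2 = 12 Hz.
34 Hz mod fs = 10 Hz.
10 Hz ≤ fs/2 = 12 Hz, appears at 10 Hz.
80 Hz mod fs = 8 Hz.
8 Hz ≤ fs/2 = 12 Hz, appears at 8 Hz.
92 Hz mod fs = 20 Hz.
20 Hz > fs/2 = 12 Hz, folds to fs − 20 Hz = 4 Hz.
124 Hz mod fs = 4 Hz.
4 Hz ≤ fs/2 = 12 Hz, appears at 4 Hz.
Distinct values: {4 Hz, 8 Hz, 10 Hz}.

4 Hz, 8 Hz, 10 Hz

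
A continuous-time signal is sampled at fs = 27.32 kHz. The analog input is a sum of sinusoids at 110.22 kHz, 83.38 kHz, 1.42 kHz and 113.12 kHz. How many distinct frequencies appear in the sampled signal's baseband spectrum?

3

fs/2 = 13.66 kHz.
110.22 kHz mod fs = 0.94 kHz.
0.94 kHz ≤ fs/2 = 13.66 kHz, appears at 0.94 kHz.
83.38 kHz mod fs = 1.42 kHz.
1.42 kHz ≤ fs/2 = 13.66 kHz, appears at 1.42 kHz.
1.42 kHz ≤ fs/2 = 13.66 kHz, passes unchanged.
113.12 kHz mod fs = 3.84 kHz.
3.84 kHz ≤ fs/2 = 13.66 kHz, appears at 3.84 kHz.
Distinct values: {0.94 kHz, 1.42 kHz, 3.84 kHz} → 3.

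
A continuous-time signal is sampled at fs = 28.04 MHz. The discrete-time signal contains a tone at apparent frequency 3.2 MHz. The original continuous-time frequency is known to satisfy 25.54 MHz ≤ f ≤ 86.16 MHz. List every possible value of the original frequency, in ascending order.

31.24 MHz, 52.88 MHz, 59.28 MHz, 80.92 MHz

Frequencies that alias to 3.2 MHz are k·fs ± 3.2 MHz for integer k ≥ 0.
k=0: 3.2 MHz.
k=1: 24.84 MHz, 31.24 MHz.
k=2: 52.88 MHz, 59.28 MHz.
k=3: 80.92 MHz, 87.32 MHz.
k=4: 108.96 MHz, 115.36 MHz.
Within [25.54 MHz, 86.16 MHz]: 31.24 MHz, 52.88 MHz, 59.28 MHz, 80.92 MHz.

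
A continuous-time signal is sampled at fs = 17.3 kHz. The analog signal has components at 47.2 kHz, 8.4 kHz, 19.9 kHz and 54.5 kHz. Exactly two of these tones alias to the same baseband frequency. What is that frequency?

2.6 kHz

fs/2 = 8.65 kHz.
47.2 kHz mod fs = 12.6 kHz.
12.6 kHz > fs/2 = 8.65 kHz, folds to fs − 12.6 kHz = 4.7 kHz.
8.4 kHz ≤ fs/2 = 8.65 kHz, passes unchanged.
19.9 kHz mod fs = 2.6 kHz.
2.6 kHz ≤ fs/2 = 8.65 kHz, appears at 2.6 kHz.
54.5 kHz mod fs = 2.6 kHz.
2.6 kHz ≤ fs/2 = 8.65 kHz, appears at 2.6 kHz.
19.9 kHz and 54.5 kHz both map to 2.6 kHz.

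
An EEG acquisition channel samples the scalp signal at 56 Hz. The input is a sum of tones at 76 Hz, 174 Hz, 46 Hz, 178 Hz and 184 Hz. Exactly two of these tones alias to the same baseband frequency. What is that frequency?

fs/2 = 28 Hz.
76 Hz mod fs = 20 Hz.
20 Hz ≤ fs/2 = 28 Hz, appears at 20 Hz.
174 Hz mod fs = 6 Hz.
6 Hz ≤ fs/2 = 28 Hz, appears at 6 Hz.
46 Hz > fs/2 = 28 Hz, folds to fs − 46 Hz = 10 Hz.
178 Hz mod fs = 10 Hz.
10 Hz ≤ fs/2 = 28 Hz, appears at 10 Hz.
184 Hz mod fs = 16 Hz.
16 Hz ≤ fs/2 = 28 Hz, appears at 16 Hz.
46 Hz and 178 Hz both map to 10 Hz.

10 Hz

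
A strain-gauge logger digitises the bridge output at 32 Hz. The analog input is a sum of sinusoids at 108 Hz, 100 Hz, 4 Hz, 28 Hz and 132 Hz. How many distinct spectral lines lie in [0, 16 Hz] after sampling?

2

fs/2 = 16 Hz.
108 Hz mod fs = 12 Hz.
12 Hz ≤ fs/2 = 16 Hz, appears at 12 Hz.
100 Hz mod fs = 4 Hz.
4 Hz ≤ fs/2 = 16 Hz, appears at 4 Hz.
4 Hz ≤ fs/2 = 16 Hz, passes unchanged.
28 Hz > fs/2 = 16 Hz, folds to fs − 28 Hz = 4 Hz.
132 Hz mod fs = 4 Hz.
4 Hz ≤ fs/2 = 16 Hz, appears at 4 Hz.
Distinct values: {4 Hz, 12 Hz} → 2.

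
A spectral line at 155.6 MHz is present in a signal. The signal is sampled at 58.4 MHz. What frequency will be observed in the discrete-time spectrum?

19.6 MHz

155.6 MHz mod fs = 38.8 MHz.
38.8 MHz > fs/2 = 29.2 MHz, folds to fs − 38.8 MHz = 19.6 MHz.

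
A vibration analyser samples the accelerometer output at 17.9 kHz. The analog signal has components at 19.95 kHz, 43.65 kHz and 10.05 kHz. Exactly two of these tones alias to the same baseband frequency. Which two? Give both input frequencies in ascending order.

fs/2 = 8.95 kHz.
19.95 kHz mod fs = 2.05 kHz.
2.05 kHz ≤ fs/2 = 8.95 kHz, appears at 2.05 kHz.
43.65 kHz mod fs = 7.85 kHz.
7.85 kHz ≤ fs/2 = 8.95 kHz, appears at 7.85 kHz.
10.05 kHz > fs/2 = 8.95 kHz, folds to fs − 10.05 kHz = 7.85 kHz.
10.05 kHz and 43.65 kHz both map to 7.85 kHz.

10.05 kHz, 43.65 kHz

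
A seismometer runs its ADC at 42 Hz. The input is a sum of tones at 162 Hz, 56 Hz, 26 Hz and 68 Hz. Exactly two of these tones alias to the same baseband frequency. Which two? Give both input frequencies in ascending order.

26 Hz, 68 Hz

fs/2 = 21 Hz.
162 Hz mod fs = 36 Hz.
36 Hz > fs/2 = 21 Hz, folds to fs − 36 Hz = 6 Hz.
56 Hz mod fs = 14 Hz.
14 Hz ≤ fs/2 = 21 Hz, appears at 14 Hz.
26 Hz > fs/2 = 21 Hz, folds to fs − 26 Hz = 16 Hz.
68 Hz mod fs = 26 Hz.
26 Hz > fs/2 = 21 Hz, folds to fs − 26 Hz = 16 Hz.
26 Hz and 68 Hz both map to 16 Hz.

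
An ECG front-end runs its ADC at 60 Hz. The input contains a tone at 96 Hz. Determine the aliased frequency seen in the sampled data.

96 Hz mod fs = 36 Hz.
36 Hz > fs/2 = 30 Hz, folds to fs − 36 Hz = 24 Hz.

24 Hz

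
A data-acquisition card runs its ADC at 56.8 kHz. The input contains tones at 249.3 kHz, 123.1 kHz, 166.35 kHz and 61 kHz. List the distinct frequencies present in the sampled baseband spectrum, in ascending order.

4.05 kHz, 4.2 kHz, 9.5 kHz, 22.1 kHz

fs/2 = 28.4 kHz.
249.3 kHz mod fs = 22.1 kHz.
22.1 kHz ≤ fs/2 = 28.4 kHz, appears at 22.1 kHz.
123.1 kHz mod fs = 9.5 kHz.
9.5 kHz ≤ fs/2 = 28.4 kHz, appears at 9.5 kHz.
166.35 kHz mod fs = 52.75 kHz.
52.75 kHz > fs/2 = 28.4 kHz, folds to fs − 52.75 kHz = 4.05 kHz.
61 kHz mod fs = 4.2 kHz.
4.2 kHz ≤ fs/2 = 28.4 kHz, appears at 4.2 kHz.
Distinct values: {4.05 kHz, 4.2 kHz, 9.5 kHz, 22.1 kHz}.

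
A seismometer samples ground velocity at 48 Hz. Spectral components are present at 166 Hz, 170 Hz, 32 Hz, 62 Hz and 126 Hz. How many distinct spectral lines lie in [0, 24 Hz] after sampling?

fs/2 = 24 Hz.
166 Hz mod fs = 22 Hz.
22 Hz ≤ fs/2 = 24 Hz, appears at 22 Hz.
170 Hz mod fs = 26 Hz.
26 Hz > fs/2 = 24 Hz, folds to fs − 26 Hz = 22 Hz.
32 Hz > fs/2 = 24 Hz, folds to fs − 32 Hz = 16 Hz.
62 Hz mod fs = 14 Hz.
14 Hz ≤ fs/2 = 24 Hz, appears at 14 Hz.
126 Hz mod fs = 30 Hz.
30 Hz > fs/2 = 24 Hz, folds to fs − 30 Hz = 18 Hz.
Distinct values: {14 Hz, 16 Hz, 18 Hz, 22 Hz} → 4.

4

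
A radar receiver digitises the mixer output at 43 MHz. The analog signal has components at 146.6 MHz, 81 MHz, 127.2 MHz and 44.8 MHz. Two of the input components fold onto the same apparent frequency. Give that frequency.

fs/2 = 21.5 MHz.
146.6 MHz mod fs = 17.6 MHz.
17.6 MHz ≤ fs/2 = 21.5 MHz, appears at 17.6 MHz.
81 MHz mod fs = 38 MHz.
38 MHz > fs/2 = 21.5 MHz, folds to fs − 38 MHz = 5 MHz.
127.2 MHz mod fs = 41.2 MHz.
41.2 MHz > fs/2 = 21.5 MHz, folds to fs − 41.2 MHz = 1.8 MHz.
44.8 MHz mod fs = 1.8 MHz.
1.8 MHz ≤ fs/2 = 21.5 MHz, appears at 1.8 MHz.
44.8 MHz and 127.2 MHz both map to 1.8 MHz.

1.8 MHz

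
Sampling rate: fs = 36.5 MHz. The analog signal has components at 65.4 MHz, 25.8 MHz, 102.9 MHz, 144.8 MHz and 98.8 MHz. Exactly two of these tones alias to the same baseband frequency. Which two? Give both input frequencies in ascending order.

fs/2 = 18.25 MHz.
65.4 MHz mod fs = 28.9 MHz.
28.9 MHz > fs/2 = 18.25 MHz, folds to fs − 28.9 MHz = 7.6 MHz.
25.8 MHz > fs/2 = 18.25 MHz, folds to fs − 25.8 MHz = 10.7 MHz.
102.9 MHz mod fs = 29.9 MHz.
29.9 MHz > fs/2 = 18.25 MHz, folds to fs − 29.9 MHz = 6.6 MHz.
144.8 MHz mod fs = 35.3 MHz.
35.3 MHz > fs/2 = 18.25 MHz, folds to fs − 35.3 MHz = 1.2 MHz.
98.8 MHz mod fs = 25.8 MHz.
25.8 MHz > fs/2 = 18.25 MHz, folds to fs − 25.8 MHz = 10.7 MHz.
25.8 MHz and 98.8 MHz both map to 10.7 MHz.

25.8 MHz, 98.8 MHz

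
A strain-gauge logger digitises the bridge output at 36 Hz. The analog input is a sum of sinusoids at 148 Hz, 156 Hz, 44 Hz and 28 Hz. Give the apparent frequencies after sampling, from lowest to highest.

4 Hz, 8 Hz, 12 Hz

fs/2 = 18 Hz.
148 Hz mod fs = 4 Hz.
4 Hz ≤ fs/2 = 18 Hz, appears at 4 Hz.
156 Hz mod fs = 12 Hz.
12 Hz ≤ fs/2 = 18 Hz, appears at 12 Hz.
44 Hz mod fs = 8 Hz.
8 Hz ≤ fs/2 = 18 Hz, appears at 8 Hz.
28 Hz > fs/2 = 18 Hz, folds to fs − 28 Hz = 8 Hz.
Distinct values: {4 Hz, 8 Hz, 12 Hz}.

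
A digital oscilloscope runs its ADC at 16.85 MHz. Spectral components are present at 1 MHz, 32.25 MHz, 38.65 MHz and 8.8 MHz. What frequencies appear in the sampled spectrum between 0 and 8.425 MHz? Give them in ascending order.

fs/2 = 8.425 MHz.
1 MHz ≤ fs/2 = 8.425 MHz, passes unchanged.
32.25 MHz mod fs = 15.4 MHz.
15.4 MHz > fs/2 = 8.425 MHz, folds to fs − 15.4 MHz = 1.45 MHz.
38.65 MHz mod fs = 4.95 MHz.
4.95 MHz ≤ fs/2 = 8.425 MHz, appears at 4.95 MHz.
8.8 MHz > fs/2 = 8.425 MHz, folds to fs − 8.8 MHz = 8.05 MHz.
Distinct values: {1 MHz, 1.45 MHz, 4.95 MHz, 8.05 MHz}.

1 MHz, 1.45 MHz, 4.95 MHz, 8.05 MHz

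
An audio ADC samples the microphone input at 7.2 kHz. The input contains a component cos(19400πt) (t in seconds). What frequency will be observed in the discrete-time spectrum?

2.5 kHz

ω = 19400π rad/s → f = ω/(2π) = 9700 Hz = 9.7 kHz.
9.7 kHz mod fs = 2.5 kHz.
2.5 kHz ≤ fs/2 = 3.6 kHz, appears at 2.5 kHz.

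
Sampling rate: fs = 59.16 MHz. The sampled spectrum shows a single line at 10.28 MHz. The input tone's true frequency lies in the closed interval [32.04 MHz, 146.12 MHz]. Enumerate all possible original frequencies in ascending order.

Frequencies that alias to 10.28 MHz are k·fs ± 10.28 MHz for integer k ≥ 0.
k=0: 10.28 MHz.
k=1: 48.88 MHz, 69.44 MHz.
k=2: 108.04 MHz, 128.6 MHz.
k=3: 167.2 MHz, 187.76 MHz.
Within [32.04 MHz, 146.12 MHz]: 48.88 MHz, 69.44 MHz, 108.04 MHz, 128.6 MHz.

48.88 MHz, 69.44 MHz, 108.04 MHz, 128.6 MHz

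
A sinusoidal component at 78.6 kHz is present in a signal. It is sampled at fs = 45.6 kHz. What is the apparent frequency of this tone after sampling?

12.6 kHz

78.6 kHz mod fs = 33 kHz.
33 kHz > fs/2 = 22.8 kHz, folds to fs − 33 kHz = 12.6 kHz.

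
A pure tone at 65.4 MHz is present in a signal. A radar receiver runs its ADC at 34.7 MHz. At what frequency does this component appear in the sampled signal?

65.4 MHz mod fs = 30.7 MHz.
30.7 MHz > fs/2 = 17.35 MHz, folds to fs − 30.7 MHz = 4 MHz.

4 MHz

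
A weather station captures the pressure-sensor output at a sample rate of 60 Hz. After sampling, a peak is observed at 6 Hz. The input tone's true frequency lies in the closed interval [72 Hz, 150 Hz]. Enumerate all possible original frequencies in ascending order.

114 Hz, 126 Hz

Frequencies that alias to 6 Hz are k·fs ± 6 Hz for integer k ≥ 0.
k=0: 6 Hz.
k=1: 54 Hz, 66 Hz.
k=2: 114 Hz, 126 Hz.
k=3: 174 Hz, 186 Hz.
Within [72 Hz, 150 Hz]: 114 Hz, 126 Hz.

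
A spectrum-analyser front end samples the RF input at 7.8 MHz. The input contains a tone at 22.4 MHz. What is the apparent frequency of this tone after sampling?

22.4 MHz mod fs = 6.8 MHz.
6.8 MHz > fs/2 = 3.9 MHz, folds to fs − 6.8 MHz = 1 MHz.

1 MHz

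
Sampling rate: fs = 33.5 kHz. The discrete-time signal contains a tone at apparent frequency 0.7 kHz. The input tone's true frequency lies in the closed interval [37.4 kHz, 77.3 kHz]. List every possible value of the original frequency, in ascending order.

Frequencies that alias to 0.7 kHz are k·fs ± 0.7 kHz for integer k ≥ 0.
k=0: 0.7 kHz.
k=1: 32.8 kHz, 34.2 kHz.
k=2: 66.3 kHz, 67.7 kHz.
k=3: 99.8 kHz, 101.2 kHz.
Within [37.4 kHz, 77.3 kHz]: 66.3 kHz, 67.7 kHz.

66.3 kHz, 67.7 kHz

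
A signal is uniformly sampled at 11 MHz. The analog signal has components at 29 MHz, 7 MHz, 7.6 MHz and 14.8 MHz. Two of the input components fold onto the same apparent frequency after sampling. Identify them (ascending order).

fs/2 = 5.5 MHz.
29 MHz mod fs = 7 MHz.
7 MHz > fs/2 = 5.5 MHz, folds to fs − 7 MHz = 4 MHz.
7 MHz > fs/2 = 5.5 MHz, folds to fs − 7 MHz = 4 MHz.
7.6 MHz > fs/2 = 5.5 MHz, folds to fs − 7.6 MHz = 3.4 MHz.
14.8 MHz mod fs = 3.8 MHz.
3.8 MHz ≤ fs/2 = 5.5 MHz, appears at 3.8 MHz.
7 MHz and 29 MHz both map to 4 MHz.

7 MHz, 29 MHz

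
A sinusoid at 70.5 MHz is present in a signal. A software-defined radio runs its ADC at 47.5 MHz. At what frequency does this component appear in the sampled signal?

23 MHz

70.5 MHz mod fs = 23 MHz.
23 MHz ≤ fs/2 = 23.75 MHz, appears at 23 MHz.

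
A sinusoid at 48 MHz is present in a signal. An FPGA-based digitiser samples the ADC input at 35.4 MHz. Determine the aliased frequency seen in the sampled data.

12.6 MHz

48 MHz mod fs = 12.6 MHz.
12.6 MHz ≤ fs/2 = 17.7 MHz, appears at 12.6 MHz.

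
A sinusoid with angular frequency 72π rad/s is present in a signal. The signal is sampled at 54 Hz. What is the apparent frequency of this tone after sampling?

18 Hz

ω = 72π rad/s → f = ω/(2π) = 36 Hz.
36 Hz > fs/2 = 27 Hz, folds to fs − 36 Hz = 18 Hz.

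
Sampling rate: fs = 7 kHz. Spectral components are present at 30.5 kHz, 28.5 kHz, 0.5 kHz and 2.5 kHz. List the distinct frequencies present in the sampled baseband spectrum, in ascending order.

fs/2 = 3.5 kHz.
30.5 kHz mod fs = 2.5 kHz.
2.5 kHz ≤ fs/2 = 3.5 kHz, appears at 2.5 kHz.
28.5 kHz mod fs = 0.5 kHz.
0.5 kHz ≤ fs/2 = 3.5 kHz, appears at 0.5 kHz.
0.5 kHz ≤ fs/2 = 3.5 kHz, passes unchanged.
2.5 kHz ≤ fs/2 = 3.5 kHz, passes unchanged.
Distinct values: {0.5 kHz, 2.5 kHz}.

0.5 kHz, 2.5 kHz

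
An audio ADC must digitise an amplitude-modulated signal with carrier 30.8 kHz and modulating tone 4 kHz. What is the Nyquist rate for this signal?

69.6 kHz

AM sidebands sit at fc ± fm = 26.8 kHz and 34.8 kHz.
Highest-frequency component: 34.8 kHz.
Nyquist rate = 2 × 34.8 kHz = 69.6 kHz.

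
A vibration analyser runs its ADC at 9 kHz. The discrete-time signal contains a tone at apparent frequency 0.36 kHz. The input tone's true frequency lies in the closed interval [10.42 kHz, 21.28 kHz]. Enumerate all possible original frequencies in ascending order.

Frequencies that alias to 0.36 kHz are k·fs ± 0.36 kHz for integer k ≥ 0.
k=0: 0.36 kHz.
k=1: 8.64 kHz, 9.36 kHz.
k=2: 17.64 kHz, 18.36 kHz.
k=3: 26.64 kHz, 27.36 kHz.
Within [10.42 kHz, 21.28 kHz]: 17.64 kHz, 18.36 kHz.

17.64 kHz, 18.36 kHz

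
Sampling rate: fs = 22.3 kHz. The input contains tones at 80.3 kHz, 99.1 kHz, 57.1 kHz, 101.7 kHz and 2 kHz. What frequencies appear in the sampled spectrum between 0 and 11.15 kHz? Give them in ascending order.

fs/2 = 11.15 kHz.
80.3 kHz mod fs = 13.4 kHz.
13.4 kHz > fs/2 = 11.15 kHz, folds to fs − 13.4 kHz = 8.9 kHz.
99.1 kHz mod fs = 9.9 kHz.
9.9 kHz ≤ fs/2 = 11.15 kHz, appears at 9.9 kHz.
57.1 kHz mod fs = 12.5 kHz.
12.5 kHz > fs/2 = 11.15 kHz, folds to fs − 12.5 kHz = 9.8 kHz.
101.7 kHz mod fs = 12.5 kHz.
12.5 kHz > fs/2 = 11.15 kHz, folds to fs − 12.5 kHz = 9.8 kHz.
2 kHz ≤ fs/2 = 11.15 kHz, passes unchanged.
Distinct values: {2 kHz, 8.9 kHz, 9.8 kHz, 9.9 kHz}.

2 kHz, 8.9 kHz, 9.8 kHz, 9.9 kHz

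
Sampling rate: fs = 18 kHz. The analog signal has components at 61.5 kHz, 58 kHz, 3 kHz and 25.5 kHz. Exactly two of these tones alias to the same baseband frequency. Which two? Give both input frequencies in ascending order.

fs/2 = 9 kHz.
61.5 kHz mod fs = 7.5 kHz.
7.5 kHz ≤ fs/2 = 9 kHz, appears at 7.5 kHz.
58 kHz mod fs = 4 kHz.
4 kHz ≤ fs/2 = 9 kHz, appears at 4 kHz.
3 kHz ≤ fs/2 = 9 kHz, passes unchanged.
25.5 kHz mod fs = 7.5 kHz.
7.5 kHz ≤ fs/2 = 9 kHz, appears at 7.5 kHz.
25.5 kHz and 61.5 kHz both map to 7.5 kHz.

25.5 kHz, 61.5 kHz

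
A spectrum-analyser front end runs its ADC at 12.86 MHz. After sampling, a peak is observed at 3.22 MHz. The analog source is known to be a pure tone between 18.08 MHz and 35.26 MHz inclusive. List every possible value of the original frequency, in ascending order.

Frequencies that alias to 3.22 MHz are k·fs ± 3.22 MHz for integer k ≥ 0.
k=0: 3.22 MHz.
k=1: 9.64 MHz, 16.08 MHz.
k=2: 22.5 MHz, 28.94 MHz.
k=3: 35.36 MHz, 41.8 MHz.
Within [18.08 MHz, 35.26 MHz]: 22.5 MHz, 28.94 MHz.

22.5 MHz, 28.94 MHz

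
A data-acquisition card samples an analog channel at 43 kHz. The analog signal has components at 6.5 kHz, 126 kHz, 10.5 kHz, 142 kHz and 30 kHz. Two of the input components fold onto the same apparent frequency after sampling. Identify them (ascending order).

fs/2 = 21.5 kHz.
6.5 kHz ≤ fs/2 = 21.5 kHz, passes unchanged.
126 kHz mod fs = 40 kHz.
40 kHz > fs/2 = 21.5 kHz, folds to fs − 40 kHz = 3 kHz.
10.5 kHz ≤ fs/2 = 21.5 kHz, passes unchanged.
142 kHz mod fs = 13 kHz.
13 kHz ≤ fs/2 = 21.5 kHz, appears at 13 kHz.
30 kHz > fs/2 = 21.5 kHz, folds to fs − 30 kHz = 13 kHz.
30 kHz and 142 kHz both map to 13 kHz.

30 kHz, 142 kHz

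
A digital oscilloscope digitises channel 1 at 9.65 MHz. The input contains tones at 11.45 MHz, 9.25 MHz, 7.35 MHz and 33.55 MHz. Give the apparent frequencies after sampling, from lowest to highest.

fs/2 = 4.825 MHz.
11.45 MHz mod fs = 1.8 MHz.
1.8 MHz ≤ fs/2 = 4.825 MHz, appears at 1.8 MHz.
9.25 MHz > fs/2 = 4.825 MHz, folds to fs − 9.25 MHz = 0.4 MHz.
7.35 MHz > fs/2 = 4.825 MHz, folds to fs − 7.35 MHz = 2.3 MHz.
33.55 MHz mod fs = 4.6 MHz.
4.6 MHz ≤ fs/2 = 4.825 MHz, appears at 4.6 MHz.
Distinct values: {0.4 MHz, 1.8 MHz, 2.3 MHz, 4.6 MHz}.

0.4 MHz, 1.8 MHz, 2.3 MHz, 4.6 MHz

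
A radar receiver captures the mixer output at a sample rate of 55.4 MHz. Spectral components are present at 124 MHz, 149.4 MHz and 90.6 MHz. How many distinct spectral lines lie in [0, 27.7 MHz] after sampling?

3

fs/2 = 27.7 MHz.
124 MHz mod fs = 13.2 MHz.
13.2 MHz ≤ fs/2 = 27.7 MHz, appears at 13.2 MHz.
149.4 MHz mod fs = 38.6 MHz.
38.6 MHz > fs/2 = 27.7 MHz, folds to fs − 38.6 MHz = 16.8 MHz.
90.6 MHz mod fs = 35.2 MHz.
35.2 MHz > fs/2 = 27.7 MHz, folds to fs − 35.2 MHz = 20.2 MHz.
Distinct values: {13.2 MHz, 16.8 MHz, 20.2 MHz} → 3.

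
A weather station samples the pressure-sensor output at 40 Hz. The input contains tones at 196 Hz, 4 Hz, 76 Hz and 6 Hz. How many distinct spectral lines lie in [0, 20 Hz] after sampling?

fs/2 = 20 Hz.
196 Hz mod fs = 36 Hz.
36 Hz > fs/2 = 20 Hz, folds to fs − 36 Hz = 4 Hz.
4 Hz ≤ fs/2 = 20 Hz, passes unchanged.
76 Hz mod fs = 36 Hz.
36 Hz > fs/2 = 20 Hz, folds to fs − 36 Hz = 4 Hz.
6 Hz ≤ fs/2 = 20 Hz, passes unchanged.
Distinct values: {4 Hz, 6 Hz} → 2.

2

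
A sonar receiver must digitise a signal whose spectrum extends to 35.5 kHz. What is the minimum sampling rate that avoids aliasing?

Nyquist rate = 2 × 35.5 kHz = 71 kHz.

71 kHz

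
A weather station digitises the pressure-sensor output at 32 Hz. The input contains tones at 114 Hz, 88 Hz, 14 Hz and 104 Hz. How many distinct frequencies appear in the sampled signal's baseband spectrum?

fs/2 = 16 Hz.
114 Hz mod fs = 18 Hz.
18 Hz > fs/2 = 16 Hz, folds to fs − 18 Hz = 14 Hz.
88 Hz mod fs = 24 Hz.
24 Hz > fs/2 = 16 Hz, folds to fs − 24 Hz = 8 Hz.
14 Hz ≤ fs/2 = 16 Hz, passes unchanged.
104 Hz mod fs = 8 Hz.
8 Hz ≤ fs/2 = 16 Hz, appears at 8 Hz.
Distinct values: {8 Hz, 14 Hz} → 2.

2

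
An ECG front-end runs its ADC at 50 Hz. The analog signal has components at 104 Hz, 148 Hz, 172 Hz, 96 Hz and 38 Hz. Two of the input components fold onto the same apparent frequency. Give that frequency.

4 Hz

fs/2 = 25 Hz.
104 Hz mod fs = 4 Hz.
4 Hz ≤ fs/2 = 25 Hz, appears at 4 Hz.
148 Hz mod fs = 48 Hz.
48 Hz > fs/2 = 25 Hz, folds to fs − 48 Hz = 2 Hz.
172 Hz mod fs = 22 Hz.
22 Hz ≤ fs/2 = 25 Hz, appears at 22 Hz.
96 Hz mod fs = 46 Hz.
46 Hz > fs/2 = 25 Hz, folds to fs − 46 Hz = 4 Hz.
38 Hz > fs/2 = 25 Hz, folds to fs − 38 Hz = 12 Hz.
96 Hz and 104 Hz both map to 4 Hz.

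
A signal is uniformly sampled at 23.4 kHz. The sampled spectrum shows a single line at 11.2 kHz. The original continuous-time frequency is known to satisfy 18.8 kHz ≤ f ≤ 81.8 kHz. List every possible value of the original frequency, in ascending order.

Frequencies that alias to 11.2 kHz are k·fs ± 11.2 kHz for integer k ≥ 0.
k=0: 11.2 kHz.
k=1: 12.2 kHz, 34.6 kHz.
k=2: 35.6 kHz, 58 kHz.
k=3: 59 kHz, 81.4 kHz.
k=4: 82.4 kHz, 104.8 kHz.
Within [18.8 kHz, 81.8 kHz]: 34.6 kHz, 35.6 kHz, 58 kHz, 59 kHz, 81.4 kHz.

34.6 kHz, 35.6 kHz, 58 kHz, 59 kHz, 81.4 kHz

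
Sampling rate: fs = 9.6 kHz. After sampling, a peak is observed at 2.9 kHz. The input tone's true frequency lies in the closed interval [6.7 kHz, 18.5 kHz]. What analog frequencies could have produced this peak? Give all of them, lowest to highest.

Frequencies that alias to 2.9 kHz are k·fs ± 2.9 kHz for integer k ≥ 0.
k=0: 2.9 kHz.
k=1: 6.7 kHz, 12.5 kHz.
k=2: 16.3 kHz, 22.1 kHz.
k=3: 25.9 kHz, 31.7 kHz.
Within [6.7 kHz, 18.5 kHz]: 6.7 kHz, 12.5 kHz, 16.3 kHz.

6.7 kHz, 12.5 kHz, 16.3 kHz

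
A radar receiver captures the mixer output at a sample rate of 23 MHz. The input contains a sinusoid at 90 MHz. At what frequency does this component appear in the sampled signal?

2 MHz

90 MHz mod fs = 21 MHz.
21 MHz > fs/2 = 11.5 MHz, folds to fs − 21 MHz = 2 MHz.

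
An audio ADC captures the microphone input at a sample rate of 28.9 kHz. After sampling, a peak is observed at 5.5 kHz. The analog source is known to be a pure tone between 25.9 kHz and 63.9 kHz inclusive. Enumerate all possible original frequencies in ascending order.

34.4 kHz, 52.3 kHz, 63.3 kHz

Frequencies that alias to 5.5 kHz are k·fs ± 5.5 kHz for integer k ≥ 0.
k=0: 5.5 kHz.
k=1: 23.4 kHz, 34.4 kHz.
k=2: 52.3 kHz, 63.3 kHz.
k=3: 81.2 kHz, 92.2 kHz.
Within [25.9 kHz, 63.9 kHz]: 34.4 kHz, 52.3 kHz, 63.3 kHz.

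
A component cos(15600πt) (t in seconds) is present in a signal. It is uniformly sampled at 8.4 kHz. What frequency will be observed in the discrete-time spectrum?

0.6 kHz

ω = 15600π rad/s → f = ω/(2π) = 7800 Hz = 7.8 kHz.
7.8 kHz > fs/2 = 4.2 kHz, folds to fs − 7.8 kHz = 0.6 kHz.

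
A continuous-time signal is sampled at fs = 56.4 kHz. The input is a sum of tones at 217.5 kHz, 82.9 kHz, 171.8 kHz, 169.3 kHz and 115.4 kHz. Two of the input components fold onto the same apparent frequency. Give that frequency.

2.6 kHz

fs/2 = 28.2 kHz.
217.5 kHz mod fs = 48.3 kHz.
48.3 kHz > fs/2 = 28.2 kHz, folds to fs − 48.3 kHz = 8.1 kHz.
82.9 kHz mod fs = 26.5 kHz.
26.5 kHz ≤ fs/2 = 28.2 kHz, appears at 26.5 kHz.
171.8 kHz mod fs = 2.6 kHz.
2.6 kHz ≤ fs/2 = 28.2 kHz, appears at 2.6 kHz.
169.3 kHz mod fs = 0.1 kHz.
0.1 kHz ≤ fs/2 = 28.2 kHz, appears at 0.1 kHz.
115.4 kHz mod fs = 2.6 kHz.
2.6 kHz ≤ fs/2 = 28.2 kHz, appears at 2.6 kHz.
115.4 kHz and 171.8 kHz both map to 2.6 kHz.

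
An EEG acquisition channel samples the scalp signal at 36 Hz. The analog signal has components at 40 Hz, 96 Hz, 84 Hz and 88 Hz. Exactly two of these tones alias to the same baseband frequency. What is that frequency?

12 Hz

fs/2 = 18 Hz.
40 Hz mod fs = 4 Hz.
4 Hz ≤ fs/2 = 18 Hz, appears at 4 Hz.
96 Hz mod fs = 24 Hz.
24 Hz > fs/2 = 18 Hz, folds to fs − 24 Hz = 12 Hz.
84 Hz mod fs = 12 Hz.
12 Hz ≤ fs/2 = 18 Hz, appears at 12 Hz.
88 Hz mod fs = 16 Hz.
16 Hz ≤ fs/2 = 18 Hz, appears at 16 Hz.
84 Hz and 96 Hz both map to 12 Hz.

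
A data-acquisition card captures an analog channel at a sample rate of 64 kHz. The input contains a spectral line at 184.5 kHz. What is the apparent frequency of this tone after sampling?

184.5 kHz mod fs = 56.5 kHz.
56.5 kHz > fs/2 = 32 kHz, folds to fs − 56.5 kHz = 7.5 kHz.

7.5 kHz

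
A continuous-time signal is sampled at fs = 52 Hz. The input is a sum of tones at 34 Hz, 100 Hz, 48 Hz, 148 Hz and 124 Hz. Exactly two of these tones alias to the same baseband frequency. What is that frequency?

4 Hz

fs/2 = 26 Hz.
34 Hz > fs/2 = 26 Hz, folds to fs − 34 Hz = 18 Hz.
100 Hz mod fs = 48 Hz.
48 Hz > fs/2 = 26 Hz, folds to fs − 48 Hz = 4 Hz.
48 Hz > fs/2 = 26 Hz, folds to fs − 48 Hz = 4 Hz.
148 Hz mod fs = 44 Hz.
44 Hz > fs/2 = 26 Hz, folds to fs − 44 Hz = 8 Hz.
124 Hz mod fs = 20 Hz.
20 Hz ≤ fs/2 = 26 Hz, appears at 20 Hz.
48 Hz and 100 Hz both map to 4 Hz.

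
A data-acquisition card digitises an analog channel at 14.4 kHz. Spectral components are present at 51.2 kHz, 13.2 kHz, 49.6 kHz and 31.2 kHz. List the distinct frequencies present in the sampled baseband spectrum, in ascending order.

fs/2 = 7.2 kHz.
51.2 kHz mod fs = 8 kHz.
8 kHz > fs/2 = 7.2 kHz, folds to fs − 8 kHz = 6.4 kHz.
13.2 kHz > fs/2 = 7.2 kHz, folds to fs − 13.2 kHz = 1.2 kHz.
49.6 kHz mod fs = 6.4 kHz.
6.4 kHz ≤ fs/2 = 7.2 kHz, appears at 6.4 kHz.
31.2 kHz mod fs = 2.4 kHz.
2.4 kHz ≤ fs/2 = 7.2 kHz, appears at 2.4 kHz.
Distinct values: {1.2 kHz, 2.4 kHz, 6.4 kHz}.

1.2 kHz, 2.4 kHz, 6.4 kHz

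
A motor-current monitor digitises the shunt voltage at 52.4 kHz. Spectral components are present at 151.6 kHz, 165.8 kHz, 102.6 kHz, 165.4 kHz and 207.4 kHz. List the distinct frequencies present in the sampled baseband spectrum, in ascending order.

2.2 kHz, 5.6 kHz, 8.2 kHz, 8.6 kHz

fs/2 = 26.2 kHz.
151.6 kHz mod fs = 46.8 kHz.
46.8 kHz > fs/2 = 26.2 kHz, folds to fs − 46.8 kHz = 5.6 kHz.
165.8 kHz mod fs = 8.6 kHz.
8.6 kHz ≤ fs/2 = 26.2 kHz, appears at 8.6 kHz.
102.6 kHz mod fs = 50.2 kHz.
50.2 kHz > fs/2 = 26.2 kHz, folds to fs − 50.2 kHz = 2.2 kHz.
165.4 kHz mod fs = 8.2 kHz.
8.2 kHz ≤ fs/2 = 26.2 kHz, appears at 8.2 kHz.
207.4 kHz mod fs = 50.2 kHz.
50.2 kHz > fs/2 = 26.2 kHz, folds to fs − 50.2 kHz = 2.2 kHz.
Distinct values: {2.2 kHz, 5.6 kHz, 8.2 kHz, 8.6 kHz}.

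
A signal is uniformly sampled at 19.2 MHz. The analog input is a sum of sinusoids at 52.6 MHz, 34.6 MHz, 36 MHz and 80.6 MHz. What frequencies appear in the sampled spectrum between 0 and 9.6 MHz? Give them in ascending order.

fs/2 = 9.6 MHz.
52.6 MHz mod fs = 14.2 MHz.
14.2 MHz > fs/2 = 9.6 MHz, folds to fs − 14.2 MHz = 5 MHz.
34.6 MHz mod fs = 15.4 MHz.
15.4 MHz > fs/2 = 9.6 MHz, folds to fs − 15.4 MHz = 3.8 MHz.
36 MHz mod fs = 16.8 MHz.
16.8 MHz > fs/2 = 9.6 MHz, folds to fs − 16.8 MHz = 2.4 MHz.
80.6 MHz mod fs = 3.8 MHz.
3.8 MHz ≤ fs/2 = 9.6 MHz, appears at 3.8 MHz.
Distinct values: {2.4 MHz, 3.8 MHz, 5 MHz}.

2.4 MHz, 3.8 MHz, 5 MHz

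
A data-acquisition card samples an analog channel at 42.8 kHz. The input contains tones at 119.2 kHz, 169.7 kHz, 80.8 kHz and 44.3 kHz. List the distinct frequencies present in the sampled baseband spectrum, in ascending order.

1.5 kHz, 4.8 kHz, 9.2 kHz

fs/2 = 21.4 kHz.
119.2 kHz mod fs = 33.6 kHz.
33.6 kHz > fs/2 = 21.4 kHz, folds to fs − 33.6 kHz = 9.2 kHz.
169.7 kHz mod fs = 41.3 kHz.
41.3 kHz > fs/2 = 21.4 kHz, folds to fs − 41.3 kHz = 1.5 kHz.
80.8 kHz mod fs = 38 kHz.
38 kHz > fs/2 = 21.4 kHz, folds to fs − 38 kHz = 4.8 kHz.
44.3 kHz mod fs = 1.5 kHz.
1.5 kHz ≤ fs/2 = 21.4 kHz, appears at 1.5 kHz.
Distinct values: {1.5 kHz, 4.8 kHz, 9.2 kHz}.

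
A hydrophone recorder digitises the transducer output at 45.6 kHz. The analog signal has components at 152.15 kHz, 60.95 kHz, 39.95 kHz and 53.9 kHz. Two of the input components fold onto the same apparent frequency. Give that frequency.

fs/2 = 22.8 kHz.
152.15 kHz mod fs = 15.35 kHz.
15.35 kHz ≤ fs/2 = 22.8 kHz, appears at 15.35 kHz.
60.95 kHz mod fs = 15.35 kHz.
15.35 kHz ≤ fs/2 = 22.8 kHz, appears at 15.35 kHz.
39.95 kHz > fs/2 = 22.8 kHz, folds to fs − 39.95 kHz = 5.65 kHz.
53.9 kHz mod fs = 8.3 kHz.
8.3 kHz ≤ fs/2 = 22.8 kHz, appears at 8.3 kHz.
60.95 kHz and 152.15 kHz both map to 15.35 kHz.

15.35 kHz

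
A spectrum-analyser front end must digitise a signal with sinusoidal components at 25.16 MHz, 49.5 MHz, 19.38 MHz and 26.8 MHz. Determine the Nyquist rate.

Highest-frequency component: 49.5 MHz.
Nyquist rate = 2 × 49.5 MHz = 99 MHz.

99 MHz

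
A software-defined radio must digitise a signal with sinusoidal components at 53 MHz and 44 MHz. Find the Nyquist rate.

Highest-frequency component: 53 MHz.
Nyquist rate = 2 × 53 MHz = 106 MHz.

106 MHz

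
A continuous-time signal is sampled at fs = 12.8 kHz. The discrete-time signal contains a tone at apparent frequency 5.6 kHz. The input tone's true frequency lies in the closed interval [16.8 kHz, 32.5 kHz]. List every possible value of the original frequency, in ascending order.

Frequencies that alias to 5.6 kHz are k·fs ± 5.6 kHz for integer k ≥ 0.
k=0: 5.6 kHz.
k=1: 7.2 kHz, 18.4 kHz.
k=2: 20 kHz, 31.2 kHz.
k=3: 32.8 kHz, 44 kHz.
Within [16.8 kHz, 32.5 kHz]: 18.4 kHz, 20 kHz, 31.2 kHz.

18.4 kHz, 20 kHz, 31.2 kHz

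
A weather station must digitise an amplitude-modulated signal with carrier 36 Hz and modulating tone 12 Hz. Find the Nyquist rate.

96 Hz

AM sidebands sit at fc ± fm = 24 Hz and 48 Hz.
Highest-frequency component: 48 Hz.
Nyquist rate = 2 × 48 Hz = 96 Hz.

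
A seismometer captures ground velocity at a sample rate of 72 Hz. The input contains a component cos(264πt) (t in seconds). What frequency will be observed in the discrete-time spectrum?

ω = 264π rad/s → f = ω/(2π) = 132 Hz.
132 Hz mod fs = 60 Hz.
60 Hz > fs/2 = 36 Hz, folds to fs − 60 Hz = 12 Hz.

12 Hz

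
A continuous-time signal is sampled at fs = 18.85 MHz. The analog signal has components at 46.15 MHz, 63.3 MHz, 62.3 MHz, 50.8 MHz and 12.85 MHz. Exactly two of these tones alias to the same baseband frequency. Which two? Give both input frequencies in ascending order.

fs/2 = 9.425 MHz.
46.15 MHz mod fs = 8.45 MHz.
8.45 MHz ≤ fs/2 = 9.425 MHz, appears at 8.45 MHz.
63.3 MHz mod fs = 6.75 MHz.
6.75 MHz ≤ fs/2 = 9.425 MHz, appears at 6.75 MHz.
62.3 MHz mod fs = 5.75 MHz.
5.75 MHz ≤ fs/2 = 9.425 MHz, appears at 5.75 MHz.
50.8 MHz mod fs = 13.1 MHz.
13.1 MHz > fs/2 = 9.425 MHz, folds to fs − 13.1 MHz = 5.75 MHz.
12.85 MHz > fs/2 = 9.425 MHz, folds to fs − 12.85 MHz = 6 MHz.
50.8 MHz and 62.3 MHz both map to 5.75 MHz.

50.8 MHz, 62.3 MHz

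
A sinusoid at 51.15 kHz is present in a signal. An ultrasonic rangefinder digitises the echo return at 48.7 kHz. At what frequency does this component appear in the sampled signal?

51.15 kHz mod fs = 2.45 kHz.
2.45 kHz ≤ fs/2 = 24.35 kHz, appears at 2.45 kHz.

2.45 kHz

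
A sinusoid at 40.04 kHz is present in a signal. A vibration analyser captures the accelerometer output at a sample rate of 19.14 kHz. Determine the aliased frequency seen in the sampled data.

1.76 kHz

40.04 kHz mod fs = 1.76 kHz.
1.76 kHz ≤ fs/2 = 9.57 kHz, appears at 1.76 kHz.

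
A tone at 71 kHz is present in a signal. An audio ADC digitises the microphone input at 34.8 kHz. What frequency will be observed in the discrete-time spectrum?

71 kHz mod fs = 1.4 kHz.
1.4 kHz ≤ fs/2 = 17.4 kHz, appears at 1.4 kHz.

1.4 kHz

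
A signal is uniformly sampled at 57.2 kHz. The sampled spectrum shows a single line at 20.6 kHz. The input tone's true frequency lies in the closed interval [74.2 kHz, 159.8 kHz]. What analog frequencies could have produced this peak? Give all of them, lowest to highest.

Frequencies that alias to 20.6 kHz are k·fs ± 20.6 kHz for integer k ≥ 0.
k=0: 20.6 kHz.
k=1: 36.6 kHz, 77.8 kHz.
k=2: 93.8 kHz, 135 kHz.
k=3: 151 kHz, 192.2 kHz.
k=4: 208.2 kHz, 249.4 kHz.
Within [74.2 kHz, 159.8 kHz]: 77.8 kHz, 93.8 kHz, 135 kHz, 151 kHz.

77.8 kHz, 93.8 kHz, 135 kHz, 151 kHz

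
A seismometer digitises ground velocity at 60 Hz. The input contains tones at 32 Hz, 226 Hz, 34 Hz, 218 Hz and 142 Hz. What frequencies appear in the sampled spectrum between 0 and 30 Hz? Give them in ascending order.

14 Hz, 22 Hz, 26 Hz, 28 Hz

fs/2 = 30 Hz.
32 Hz > fs/2 = 30 Hz, folds to fs − 32 Hz = 28 Hz.
226 Hz mod fs = 46 Hz.
46 Hz > fs/2 = 30 Hz, folds to fs − 46 Hz = 14 Hz.
34 Hz > fs/2 = 30 Hz, folds to fs − 34 Hz = 26 Hz.
218 Hz mod fs = 38 Hz.
38 Hz > fs/2 = 30 Hz, folds to fs − 38 Hz = 22 Hz.
142 Hz mod fs = 22 Hz.
22 Hz ≤ fs/2 = 30 Hz, appears at 22 Hz.
Distinct values: {14 Hz, 22 Hz, 26 Hz, 28 Hz}.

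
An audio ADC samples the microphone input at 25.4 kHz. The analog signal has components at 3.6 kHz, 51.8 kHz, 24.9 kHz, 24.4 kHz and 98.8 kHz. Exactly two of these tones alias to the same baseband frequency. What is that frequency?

1 kHz

fs/2 = 12.7 kHz.
3.6 kHz ≤ fs/2 = 12.7 kHz, passes unchanged.
51.8 kHz mod fs = 1 kHz.
1 kHz ≤ fs/2 = 12.7 kHz, appears at 1 kHz.
24.9 kHz > fs/2 = 12.7 kHz, folds to fs − 24.9 kHz = 0.5 kHz.
24.4 kHz > fs/2 = 12.7 kHz, folds to fs − 24.4 kHz = 1 kHz.
98.8 kHz mod fs = 22.6 kHz.
22.6 kHz > fs/2 = 12.7 kHz, folds to fs − 22.6 kHz = 2.8 kHz.
24.4 kHz and 51.8 kHz both map to 1 kHz.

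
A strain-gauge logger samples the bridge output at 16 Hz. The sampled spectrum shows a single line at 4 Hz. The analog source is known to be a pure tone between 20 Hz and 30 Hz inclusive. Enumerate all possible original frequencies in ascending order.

20 Hz, 28 Hz

Frequencies that alias to 4 Hz are k·fs ± 4 Hz for integer k ≥ 0.
k=0: 4 Hz.
k=1: 12 Hz, 20 Hz.
k=2: 28 Hz, 36 Hz.
k=3: 44 Hz, 52 Hz.
Within [20 Hz, 30 Hz]: 20 Hz, 28 Hz.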